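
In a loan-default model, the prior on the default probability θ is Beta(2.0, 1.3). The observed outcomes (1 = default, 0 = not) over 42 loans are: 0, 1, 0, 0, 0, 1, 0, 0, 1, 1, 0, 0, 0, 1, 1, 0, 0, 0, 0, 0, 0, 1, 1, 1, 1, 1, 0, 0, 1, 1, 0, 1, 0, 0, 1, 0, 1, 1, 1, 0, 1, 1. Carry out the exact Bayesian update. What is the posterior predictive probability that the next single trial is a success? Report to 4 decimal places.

0.4857

The Beta prior is conjugate to a Binomial/Bernoulli likelihood; the update adds successes to α and failures to β.
Posterior: Beta(α+k, β+n−k) = Beta(2.0+20, 1.3+22) = Beta(22.0, 23.3).
For a single future Bernoulli trial, P(success | data) = α/(α+β) = 0.4857.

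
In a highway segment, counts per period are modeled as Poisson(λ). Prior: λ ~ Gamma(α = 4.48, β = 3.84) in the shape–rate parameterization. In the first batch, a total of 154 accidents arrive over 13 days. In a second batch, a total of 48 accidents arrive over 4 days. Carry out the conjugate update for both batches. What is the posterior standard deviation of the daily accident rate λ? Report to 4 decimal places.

With a Gamma(shape α, rate β) prior, the Poisson likelihood is conjugate: the posterior is Gamma(α + ΣXᵢ, β + n).
After batch 1: Gamma(α+S, β+n) = Gamma(4.48+154, 3.84+13) = Gamma(158.48, 16.84).
After batch 2: Gamma(α+S, β+n) = Gamma(158.48+48, 16.84+4) = Gamma(206.48, 20.84).
SD = √α/β = √206.48/20.84 = 0.6895.

0.6895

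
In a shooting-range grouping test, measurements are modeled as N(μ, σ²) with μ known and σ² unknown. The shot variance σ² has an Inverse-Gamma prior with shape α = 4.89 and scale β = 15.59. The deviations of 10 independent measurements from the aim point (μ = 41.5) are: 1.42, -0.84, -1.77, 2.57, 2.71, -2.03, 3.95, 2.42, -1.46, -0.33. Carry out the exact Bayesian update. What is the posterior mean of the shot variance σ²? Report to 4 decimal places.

4.4322

With known mean μ and an Inverse-Gamma(α, β) prior on σ², the Normal likelihood is conjugate: posterior is Inv-Gamma(α + n/2, β + Σ(xᵢ−μ)²/2).
Σ(xᵢ−μ)² = (1.42)² + (-0.84)² + (-1.77)² + (2.57)² + (2.71)² + (-2.03)² + (3.95)² + (2.42)² + (-1.46)² + (-0.33)² = 47.6242.
Posterior: Inv-Gamma(4.89 + 10/2, 15.59 + 47.6242/2) = Inv-Gamma(9.89, 39.40210).
E[σ²|data] = β/(α−1) = 39.40210/8.89 = 4.4322.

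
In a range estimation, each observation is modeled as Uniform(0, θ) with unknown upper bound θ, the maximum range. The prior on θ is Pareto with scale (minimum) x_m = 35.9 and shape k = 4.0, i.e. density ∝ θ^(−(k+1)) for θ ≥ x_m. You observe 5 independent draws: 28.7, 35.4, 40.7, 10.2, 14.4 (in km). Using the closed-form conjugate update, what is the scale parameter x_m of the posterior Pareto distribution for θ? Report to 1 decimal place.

A Pareto(scale x_m, shape k) prior on the upper bound θ of Uniform(0, θ) is conjugate: posterior is Pareto(max(x_m, max xᵢ), k + n).
Sample maximum = 40.7; prior scale x_m = 35.9 → posterior scale = max = 40.7.
Posterior shape = 4.0 + 5 = 9.0.
Posterior scale x_m = 40.7.

40.7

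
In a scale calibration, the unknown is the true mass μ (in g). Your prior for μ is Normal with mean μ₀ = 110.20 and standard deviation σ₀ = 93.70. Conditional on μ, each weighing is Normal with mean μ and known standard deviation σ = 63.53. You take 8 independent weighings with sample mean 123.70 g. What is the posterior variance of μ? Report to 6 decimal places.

477.092434

For Normal data with known variance σ², a Normal(μ₀, σ₀²) prior on μ is conjugate. Posterior precision = 1/σ₀² + n/σ²; posterior mean is the precision-weighted average of μ₀ and x̄.
σ₀² = 93.70² = 8779.69, σ² = 63.53² = 4036.0609; σ² + n·σ₀² = 4036.0609 + 8·8779.69 = 74273.5809.
Posterior precision = 1/σ₀² + n/σ² = 1/8779.69 + 8/4036.0609 = (σ² + n·σ₀²)/(σ₀²σ²) = 74273.5809/(8779.69·4036.0609); posterior variance σₙ² = σ₀²σ²/(σ² + n·σ₀²) = 8779.69·4036.0609/74273.5809 = 477.092434.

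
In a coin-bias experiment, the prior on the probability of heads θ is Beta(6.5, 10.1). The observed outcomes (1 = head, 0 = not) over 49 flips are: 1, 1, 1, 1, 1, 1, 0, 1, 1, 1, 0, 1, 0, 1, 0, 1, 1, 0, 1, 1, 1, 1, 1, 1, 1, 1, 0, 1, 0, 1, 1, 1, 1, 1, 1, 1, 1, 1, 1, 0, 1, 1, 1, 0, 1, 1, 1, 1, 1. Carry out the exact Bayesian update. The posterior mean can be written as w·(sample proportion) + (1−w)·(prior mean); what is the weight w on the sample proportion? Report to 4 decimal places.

0.7470

The Beta prior is conjugate to a Binomial/Bernoulli likelihood; the update adds successes to α and failures to β.
Posterior mean = (α₀+k)/(α₀+β₀+n) = [n/(α₀+β₀+n)]·(k/n) + [(α₀+β₀)/(α₀+β₀+n)]·α₀/(α₀+β₀), so only n and the prior enter the weight.
The weight on the data is w = n/(α₀+β₀+n) = 49/(6.5+10.1+49) = 49/65.6 = 0.7470.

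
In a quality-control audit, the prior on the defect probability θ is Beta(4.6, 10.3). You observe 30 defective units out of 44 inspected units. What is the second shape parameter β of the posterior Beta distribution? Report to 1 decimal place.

24.3

The Beta prior is conjugate to a Binomial/Bernoulli likelihood; the update adds successes to α and failures to β.
Posterior: Beta(α+k, β+n−k) = Beta(4.6+30, 10.3+14) = Beta(34.6, 24.3).
Posterior β = 24.3.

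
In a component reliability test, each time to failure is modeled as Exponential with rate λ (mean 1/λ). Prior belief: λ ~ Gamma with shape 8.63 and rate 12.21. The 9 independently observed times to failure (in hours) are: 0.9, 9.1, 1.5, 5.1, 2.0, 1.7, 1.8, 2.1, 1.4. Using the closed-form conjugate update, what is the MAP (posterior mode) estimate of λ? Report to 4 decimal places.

0.4398

With a Gamma(shape α, rate β) prior on the exponential rate λ, the posterior after n observations with total T = Σxᵢ is Gamma(α+n, β+T).
Sum of observations T = 25.6 hours; n = 9.
Posterior: Gamma(8.63+9, 12.21+25.6) = Gamma(17.63, 37.81).
Mode = (α−1)/β = 0.4398.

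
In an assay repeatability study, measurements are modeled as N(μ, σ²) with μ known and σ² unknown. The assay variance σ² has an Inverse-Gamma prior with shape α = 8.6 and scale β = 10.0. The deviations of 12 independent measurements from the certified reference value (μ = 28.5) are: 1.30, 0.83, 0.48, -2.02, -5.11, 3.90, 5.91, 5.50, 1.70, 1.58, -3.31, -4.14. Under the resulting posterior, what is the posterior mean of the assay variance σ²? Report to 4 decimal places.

6.1276

With known mean μ and an Inverse-Gamma(α, β) prior on σ², the Normal likelihood is conjugate: posterior is Inv-Gamma(α + n/2, β + Σ(xᵢ−μ)²/2).
Σ(xᵢ−μ)² = (1.30)² + (0.83)² + (0.48)² + (-2.02)² + (-5.11)² + (3.90)² + (5.91)² + (5.50)² + (1.70)² + (1.58)² + (-3.31)² + (-4.14)² = 146.6720.
Posterior: Inv-Gamma(8.6 + 12/2, 10.0 + 146.6720/2) = Inv-Gamma(14.60, 83.33600).
E[σ²|data] = β/(α−1) = 83.33600/13.60 = 6.1276.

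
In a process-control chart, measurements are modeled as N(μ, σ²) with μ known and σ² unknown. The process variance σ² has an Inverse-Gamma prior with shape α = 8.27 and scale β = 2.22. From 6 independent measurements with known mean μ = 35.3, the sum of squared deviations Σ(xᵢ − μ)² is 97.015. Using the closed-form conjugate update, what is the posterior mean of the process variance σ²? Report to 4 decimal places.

With known mean μ and an Inverse-Gamma(α, β) prior on σ², the Normal likelihood is conjugate: posterior is Inv-Gamma(α + n/2, β + Σ(xᵢ−μ)²/2).
Posterior: Inv-Gamma(8.27 + 6/2, 2.22 + 97.015/2) = Inv-Gamma(11.27, 50.7275).
E[σ²|data] = β/(α−1) = 50.7275/10.27 = 4.9394.

4.9394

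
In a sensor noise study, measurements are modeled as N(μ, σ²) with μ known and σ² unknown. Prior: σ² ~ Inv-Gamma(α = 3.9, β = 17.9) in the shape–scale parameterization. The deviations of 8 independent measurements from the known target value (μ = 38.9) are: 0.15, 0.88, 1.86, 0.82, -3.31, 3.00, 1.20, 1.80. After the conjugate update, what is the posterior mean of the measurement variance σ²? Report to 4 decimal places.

4.7366

With known mean μ and an Inverse-Gamma(α, β) prior on σ², the Normal likelihood is conjugate: posterior is Inv-Gamma(α + n/2, β + Σ(xᵢ−μ)²/2).
Σ(xᵢ−μ)² = (0.15)² + (0.88)² + (1.86)² + (0.82)² + (-3.31)² + (3.00)² + (1.20)² + (1.80)² = 29.5650.
Posterior: Inv-Gamma(3.9 + 8/2, 17.9 + 29.5650/2) = Inv-Gamma(7.90, 32.68250).
E[σ²|data] = β/(α−1) = 32.68250/6.90 = 4.7366.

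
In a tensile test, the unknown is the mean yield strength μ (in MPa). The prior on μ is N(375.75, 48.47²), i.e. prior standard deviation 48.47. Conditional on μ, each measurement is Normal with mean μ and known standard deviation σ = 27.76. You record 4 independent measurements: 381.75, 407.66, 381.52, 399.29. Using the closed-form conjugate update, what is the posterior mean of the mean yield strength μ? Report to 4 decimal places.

391.2814

For Normal data with known variance σ², a Normal(μ₀, σ₀²) prior on μ is conjugate. Posterior precision = 1/σ₀² + n/σ²; posterior mean is the precision-weighted average of μ₀ and x̄.
Σxᵢ = 381.75 + 407.66 + 381.52 + 399.29 = 1570.22, so n·x̄ = 1570.22.
σ₀² = 48.47² = 2349.3409, σ² = 27.76² = 770.6176; σ² + n·σ₀² = 770.6176 + 4·2349.3409 = 10167.9812.
Posterior mean = (μ₀/σ₀² + n·x̄/σ²)/(1/σ₀² + n/σ²) = (σ²·μ₀ + σ₀²·n·x̄)/(σ² + n·σ₀²) = (770.6176·375.75 + 2349.3409·1570.22)/10167.9812 = 3978541.631198/10167.9812 = 391.2814.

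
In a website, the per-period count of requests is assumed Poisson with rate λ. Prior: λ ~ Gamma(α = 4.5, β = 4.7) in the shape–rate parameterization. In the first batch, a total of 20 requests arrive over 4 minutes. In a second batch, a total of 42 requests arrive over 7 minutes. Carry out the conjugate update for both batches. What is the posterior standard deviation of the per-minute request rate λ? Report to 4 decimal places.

With a Gamma(shape α, rate β) prior, the Poisson likelihood is conjugate: the posterior is Gamma(α + ΣXᵢ, β + n).
After batch 1: Gamma(α+S, β+n) = Gamma(4.5+20, 4.7+4) = Gamma(24.5, 8.7).
After batch 2: Gamma(α+S, β+n) = Gamma(24.5+42, 8.7+7) = Gamma(66.5, 15.7).
SD = √α/β = √66.5/15.7 = 0.5194.

0.5194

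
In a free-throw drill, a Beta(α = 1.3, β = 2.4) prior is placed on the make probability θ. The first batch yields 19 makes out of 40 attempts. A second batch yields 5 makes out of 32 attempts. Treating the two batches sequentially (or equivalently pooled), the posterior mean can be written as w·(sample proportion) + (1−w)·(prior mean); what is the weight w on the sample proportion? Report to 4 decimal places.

0.9511

The Beta prior is conjugate to a Binomial/Bernoulli likelihood; the update adds successes to α and failures to β.
Total number of attempts: n = 40 + 32 = 72.
Posterior mean = (α₀+k)/(α₀+β₀+n) = [n/(α₀+β₀+n)]·(k/n) + [(α₀+β₀)/(α₀+β₀+n)]·α₀/(α₀+β₀), so only n and the prior enter the weight.
The weight on the data is w = n/(α₀+β₀+n) = 72/(1.3+2.4+72) = 72/75.7 = 0.9511.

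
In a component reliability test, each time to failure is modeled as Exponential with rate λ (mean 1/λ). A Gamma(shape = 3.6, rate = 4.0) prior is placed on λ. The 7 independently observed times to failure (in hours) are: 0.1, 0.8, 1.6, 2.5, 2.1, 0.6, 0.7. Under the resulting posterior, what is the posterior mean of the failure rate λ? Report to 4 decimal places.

With a Gamma(shape α, rate β) prior on the exponential rate λ, the posterior after n observations with total T = Σxᵢ is Gamma(α+n, β+T).
Sum of observations T = 8.4 hours; n = 7.
Posterior: Gamma(3.6+7, 4.0+8.4) = Gamma(10.6, 12.4).
Posterior mean of λ = α/β = 10.6/12.4 = 0.8548.

0.8548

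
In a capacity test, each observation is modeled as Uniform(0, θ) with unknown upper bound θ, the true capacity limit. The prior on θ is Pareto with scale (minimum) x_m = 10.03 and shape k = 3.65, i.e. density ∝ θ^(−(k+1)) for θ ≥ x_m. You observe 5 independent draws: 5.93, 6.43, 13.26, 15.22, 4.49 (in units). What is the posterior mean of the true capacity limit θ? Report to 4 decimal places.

A Pareto(scale x_m, shape k) prior on the upper bound θ of Uniform(0, θ) is conjugate: posterior is Pareto(max(x_m, max xᵢ), k + n).
Sample maximum = 15.22; prior scale x_m = 10.03 → posterior scale = max = 15.22.
Posterior shape = 3.65 + 5 = 8.65.
E[θ|data] = k·x_m/(k−1) = 8.65·15.22/7.65 = 17.2095.

17.2095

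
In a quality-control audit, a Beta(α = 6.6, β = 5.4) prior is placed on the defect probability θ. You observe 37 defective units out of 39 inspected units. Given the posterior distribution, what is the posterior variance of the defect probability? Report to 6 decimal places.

The Beta prior is conjugate to a Binomial/Bernoulli likelihood; the update adds successes to α and failures to β.
Posterior: Beta(α+k, β+n−k) = Beta(6.6+37, 5.4+2) = Beta(43.6, 7.4).
Var = αβ/((α+β)²(α+β+1)) = 43.6·7.4/(51.0²·52.0) = 0.002385.

0.002385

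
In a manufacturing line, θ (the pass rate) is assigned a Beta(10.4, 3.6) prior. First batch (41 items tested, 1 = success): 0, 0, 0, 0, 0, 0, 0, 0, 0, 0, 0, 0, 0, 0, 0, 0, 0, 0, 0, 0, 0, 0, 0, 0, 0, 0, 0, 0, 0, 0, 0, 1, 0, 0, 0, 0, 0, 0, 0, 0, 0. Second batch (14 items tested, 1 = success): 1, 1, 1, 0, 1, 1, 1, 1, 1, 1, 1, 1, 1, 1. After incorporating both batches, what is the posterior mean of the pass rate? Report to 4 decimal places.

0.3536

The Beta prior is conjugate to a Binomial/Bernoulli likelihood; the update adds successes to α and failures to β.
After batch 1: Beta(10.4+1, 3.6+40) = Beta(11.4, 43.6).
After batch 2: Beta(11.4+13, 43.6+1) = Beta(24.4, 44.6).
Posterior mean = α/(α+β) = 24.4/69.0 = 0.3536.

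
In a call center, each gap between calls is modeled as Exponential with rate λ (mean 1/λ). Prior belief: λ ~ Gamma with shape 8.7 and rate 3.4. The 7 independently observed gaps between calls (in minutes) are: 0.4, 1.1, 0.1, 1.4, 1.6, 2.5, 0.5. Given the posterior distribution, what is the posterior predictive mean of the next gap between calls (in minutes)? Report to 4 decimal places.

0.7483

With a Gamma(shape α, rate β) prior on the exponential rate λ, the posterior after n observations with total T = Σxᵢ is Gamma(α+n, β+T).
Sum of observations T = 7.6 minutes; n = 7.
Posterior: Gamma(8.7+7, 3.4+7.6) = Gamma(15.7, 11.0).
The predictive distribution for the next observation is Lomax; its mean is β/(α−1) = 11.0/14.7 = 0.7483.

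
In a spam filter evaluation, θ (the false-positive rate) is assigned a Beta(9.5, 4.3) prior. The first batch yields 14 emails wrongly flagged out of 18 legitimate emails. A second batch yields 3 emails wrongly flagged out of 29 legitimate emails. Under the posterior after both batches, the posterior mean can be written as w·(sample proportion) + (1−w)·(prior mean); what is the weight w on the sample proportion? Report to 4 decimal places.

The Beta prior is conjugate to a Binomial/Bernoulli likelihood; the update adds successes to α and failures to β.
Total number of legitimate emails: n = 18 + 29 = 47.
Posterior mean = (α₀+k)/(α₀+β₀+n) = [n/(α₀+β₀+n)]·(k/n) + [(α₀+β₀)/(α₀+β₀+n)]·α₀/(α₀+β₀), so only n and the prior enter the weight.
The weight on the data is w = n/(α₀+β₀+n) = 47/(9.5+4.3+47) = 47/60.8 = 0.7730.

0.7730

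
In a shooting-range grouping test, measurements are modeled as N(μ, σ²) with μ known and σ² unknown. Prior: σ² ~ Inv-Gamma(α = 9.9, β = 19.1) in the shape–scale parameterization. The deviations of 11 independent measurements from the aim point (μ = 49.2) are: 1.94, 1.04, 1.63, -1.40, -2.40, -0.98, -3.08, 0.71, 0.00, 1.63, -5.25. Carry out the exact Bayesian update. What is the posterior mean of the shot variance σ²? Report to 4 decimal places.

3.2845

With known mean μ and an Inverse-Gamma(α, β) prior on σ², the Normal likelihood is conjugate: posterior is Inv-Gamma(α + n/2, β + Σ(xᵢ−μ)²/2).
Σ(xᵢ−μ)² = (1.94)² + (1.04)² + (1.63)² + (-1.40)² + (-2.40)² + (-0.98)² + (-3.08)² + (0.71)² + (0.00)² + (1.63)² + (-5.25)² = 56.3924.
Posterior: Inv-Gamma(9.9 + 11/2, 19.1 + 56.3924/2) = Inv-Gamma(15.40, 47.29620).
E[σ²|data] = β/(α−1) = 47.29620/14.40 = 3.2845.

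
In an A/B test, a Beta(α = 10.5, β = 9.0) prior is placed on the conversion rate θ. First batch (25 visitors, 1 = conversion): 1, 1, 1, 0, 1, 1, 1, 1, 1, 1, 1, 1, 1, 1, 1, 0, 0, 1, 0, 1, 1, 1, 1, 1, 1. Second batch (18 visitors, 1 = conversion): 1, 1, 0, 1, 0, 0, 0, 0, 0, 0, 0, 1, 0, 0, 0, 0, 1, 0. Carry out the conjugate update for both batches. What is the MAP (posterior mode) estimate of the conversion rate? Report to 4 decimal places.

The Beta prior is conjugate to a Binomial/Bernoulli likelihood; the update adds successes to α and failures to β.
After batch 1: Beta(10.5+21, 9.0+4) = Beta(31.5, 13.0).
After batch 2: Beta(31.5+5, 13.0+13) = Beta(36.5, 26.0).
Mode of Beta(a,b) for a,b>1 is (a−1)/(a+b−2) = 35.5/60.5 = 0.5868.

0.5868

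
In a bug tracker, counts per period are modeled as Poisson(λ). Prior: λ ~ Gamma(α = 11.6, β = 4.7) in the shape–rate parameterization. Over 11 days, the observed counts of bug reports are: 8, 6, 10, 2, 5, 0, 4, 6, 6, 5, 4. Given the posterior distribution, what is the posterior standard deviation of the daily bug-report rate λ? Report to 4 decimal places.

0.5237

With a Gamma(shape α, rate β) prior, the Poisson likelihood is conjugate: the posterior is Gamma(α + ΣXᵢ, β + n).
Sum of counts S = 56 over n = 11 days.
Posterior: Gamma(α+S, β+n) = Gamma(11.6+56, 4.7+11) = Gamma(67.6, 15.7).
SD = √α/β = √67.6/15.7 = 0.5237.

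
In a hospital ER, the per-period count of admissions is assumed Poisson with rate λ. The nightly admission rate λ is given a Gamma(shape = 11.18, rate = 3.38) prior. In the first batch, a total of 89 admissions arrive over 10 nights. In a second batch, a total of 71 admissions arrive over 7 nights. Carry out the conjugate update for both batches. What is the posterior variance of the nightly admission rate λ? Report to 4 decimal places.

With a Gamma(shape α, rate β) prior, the Poisson likelihood is conjugate: the posterior is Gamma(α + ΣXᵢ, β + n).
After batch 1: Gamma(α+S, β+n) = Gamma(11.18+89, 3.38+10) = Gamma(100.18, 13.38).
After batch 2: Gamma(α+S, β+n) = Gamma(100.18+71, 13.38+7) = Gamma(171.18, 20.38).
Var = α/β² = 171.18/20.38² = 0.4121.

0.4121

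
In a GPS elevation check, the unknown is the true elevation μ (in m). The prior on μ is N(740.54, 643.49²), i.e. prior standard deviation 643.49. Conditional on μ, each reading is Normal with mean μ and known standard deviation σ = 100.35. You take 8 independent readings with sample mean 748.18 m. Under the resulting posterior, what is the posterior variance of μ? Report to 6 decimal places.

1254.950372

For Normal data with known variance σ², a Normal(μ₀, σ₀²) prior on μ is conjugate. Posterior precision = 1/σ₀² + n/σ²; posterior mean is the precision-weighted average of μ₀ and x̄.
σ₀² = 643.49² = 414079.3801, σ² = 100.35² = 10070.1225; σ² + n·σ₀² = 10070.1225 + 8·414079.3801 = 3322705.1633.
Posterior precision = 1/σ₀² + n/σ² = 1/414079.3801 + 8/10070.1225 = (σ² + n·σ₀²)/(σ₀²σ²) = 3322705.1633/(414079.3801·10070.1225); posterior variance σₙ² = σ₀²σ²/(σ² + n·σ₀²) = 414079.3801·10070.1225/3322705.1633 = 1254.950372.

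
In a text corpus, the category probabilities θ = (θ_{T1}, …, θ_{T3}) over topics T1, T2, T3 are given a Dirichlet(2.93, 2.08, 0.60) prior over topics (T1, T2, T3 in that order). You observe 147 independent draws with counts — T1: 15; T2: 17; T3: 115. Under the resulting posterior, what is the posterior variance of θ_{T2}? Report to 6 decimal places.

The Dirichlet prior is conjugate to the Multinomial likelihood: each posterior αⱼ = prior αⱼ + observed count nⱼ.
Posterior concentration: (17.93, 19.08, 115.60), total = 152.61.
Var[θ_j] = α_j(Σα−α_j)/((Σα)²(Σα+1)) = 19.08·133.53/(152.61²·153.61) = 0.000712.

0.000712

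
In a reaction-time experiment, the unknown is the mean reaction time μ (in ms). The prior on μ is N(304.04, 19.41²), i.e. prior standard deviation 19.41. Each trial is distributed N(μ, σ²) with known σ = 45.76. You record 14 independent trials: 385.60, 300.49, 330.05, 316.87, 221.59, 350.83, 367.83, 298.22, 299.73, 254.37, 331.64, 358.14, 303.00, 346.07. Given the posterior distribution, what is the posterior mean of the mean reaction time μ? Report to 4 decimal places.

For Normal data with known variance σ², a Normal(μ₀, σ₀²) prior on μ is conjugate. Posterior precision = 1/σ₀² + n/σ²; posterior mean is the precision-weighted average of μ₀ and x̄.
Σxᵢ = 385.60 + 300.49 + 330.05 + 316.87 + 221.59 + 350.83 + 367.83 + 298.22 + 299.73 + 254.37 + 331.64 + 358.14 + 303.00 + 346.07 = 4464.43, so n·x̄ = 4464.43.
σ₀² = 19.41² = 376.7481, σ² = 45.76² = 2093.9776; σ² + n·σ₀² = 2093.9776 + 14·376.7481 = 7368.451.
Posterior mean = (μ₀/σ₀² + n·x̄/σ²)/(1/σ₀² + n/σ²) = (σ²·μ₀ + σ₀²·n·x̄)/(σ² + n·σ₀²) = (2093.9776·304.04 + 376.7481·4464.43)/7368.451 = 2318618.469587/7368.451 = 314.6684.

314.6684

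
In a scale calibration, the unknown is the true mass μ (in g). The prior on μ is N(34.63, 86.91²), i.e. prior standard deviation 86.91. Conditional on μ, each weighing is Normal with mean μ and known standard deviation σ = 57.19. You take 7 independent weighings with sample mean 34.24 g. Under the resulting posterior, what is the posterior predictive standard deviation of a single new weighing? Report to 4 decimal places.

60.9157

For Normal data with known variance σ², a Normal(μ₀, σ₀²) prior on μ is conjugate. Posterior precision = 1/σ₀² + n/σ²; posterior mean is the precision-weighted average of μ₀ and x̄.
σ₀² = 86.91² = 7553.3481, σ² = 57.19² = 3270.6961; σ² + n·σ₀² = 3270.6961 + 7·7553.3481 = 56144.1328.
Posterior precision = 1/σ₀² + n/σ² = 1/7553.3481 + 7/3270.6961 = (σ² + n·σ₀²)/(σ₀²σ²) = 56144.1328/(7553.3481·3270.6961); posterior variance σₙ² = σ₀²σ²/(σ² + n·σ₀²) = 7553.3481·3270.6961/56144.1328 = 440.022936.
Predictive variance for one new observation = σₙ² + σ² = 7553.3481·3270.6961/56144.1328 + 3270.6961 = σ²·(σ₀² + 56144.1328)/56144.1328 = 3270.6961·63697.4809/56144.1328 = 3710.719036; SD = √(3270.6961·63697.4809/56144.1328) = 60.9157.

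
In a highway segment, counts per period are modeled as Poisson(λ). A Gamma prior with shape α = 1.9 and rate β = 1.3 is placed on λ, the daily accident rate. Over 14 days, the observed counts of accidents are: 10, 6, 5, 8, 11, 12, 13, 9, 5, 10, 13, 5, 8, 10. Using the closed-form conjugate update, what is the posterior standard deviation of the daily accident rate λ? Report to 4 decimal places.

0.7363

With a Gamma(shape α, rate β) prior, the Poisson likelihood is conjugate: the posterior is Gamma(α + ΣXᵢ, β + n).
Sum of counts S = 125 over n = 14 days.
Posterior: Gamma(α+S, β+n) = Gamma(1.9+125, 1.3+14) = Gamma(126.9, 15.3).
SD = √α/β = √126.9/15.3 = 0.7363.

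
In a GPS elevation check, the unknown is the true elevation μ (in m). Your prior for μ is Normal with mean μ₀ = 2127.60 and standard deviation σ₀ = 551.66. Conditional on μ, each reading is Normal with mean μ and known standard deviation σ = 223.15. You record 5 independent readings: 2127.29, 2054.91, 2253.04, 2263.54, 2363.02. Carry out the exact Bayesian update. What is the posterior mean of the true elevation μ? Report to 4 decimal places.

2209.6741

For Normal data with known variance σ², a Normal(μ₀, σ₀²) prior on μ is conjugate. Posterior precision = 1/σ₀² + n/σ²; posterior mean is the precision-weighted average of μ₀ and x̄.
Σxᵢ = 2127.29 + 2054.91 + 2253.04 + 2263.54 + 2363.02 = 11061.8, so n·x̄ = 11061.8.
σ₀² = 551.66² = 304328.7556, σ² = 223.15² = 49795.9225; σ² + n·σ₀² = 49795.9225 + 5·304328.7556 = 1571439.7005.
Posterior mean = (μ₀/σ₀² + n·x̄/σ²)/(1/σ₀² + n/σ²) = (σ²·μ₀ + σ₀²·n·x̄)/(σ² + n·σ₀²) = (49795.9225·2127.60 + 304328.7556·11061.8)/1571439.7005 = 3472369633.40708/1571439.7005 = 2209.6741.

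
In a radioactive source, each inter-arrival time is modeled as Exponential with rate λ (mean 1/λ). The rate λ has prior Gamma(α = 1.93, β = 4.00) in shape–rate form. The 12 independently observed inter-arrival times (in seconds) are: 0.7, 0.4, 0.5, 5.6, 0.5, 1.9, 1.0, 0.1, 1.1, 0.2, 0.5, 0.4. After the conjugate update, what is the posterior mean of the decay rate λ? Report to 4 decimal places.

0.8243

With a Gamma(shape α, rate β) prior on the exponential rate λ, the posterior after n observations with total T = Σxᵢ is Gamma(α+n, β+T).
Sum of observations T = 12.9 seconds; n = 12.
Posterior: Gamma(1.93+12, 4.00+12.9) = Gamma(13.93, 16.90).
Posterior mean of λ = α/β = 13.93/16.90 = 0.8243.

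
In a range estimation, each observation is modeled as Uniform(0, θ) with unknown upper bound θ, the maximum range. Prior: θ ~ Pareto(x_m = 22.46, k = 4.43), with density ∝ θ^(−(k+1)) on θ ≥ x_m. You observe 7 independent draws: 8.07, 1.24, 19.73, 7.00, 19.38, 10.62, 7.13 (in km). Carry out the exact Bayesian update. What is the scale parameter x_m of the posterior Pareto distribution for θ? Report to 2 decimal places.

A Pareto(scale x_m, shape k) prior on the upper bound θ of Uniform(0, θ) is conjugate: posterior is Pareto(max(x_m, max xᵢ), k + n).
Sample maximum = 19.73; prior scale x_m = 22.46 → posterior scale = max = 22.46.
Posterior shape = 4.43 + 7 = 11.43.
Posterior scale x_m = 22.46.

22.46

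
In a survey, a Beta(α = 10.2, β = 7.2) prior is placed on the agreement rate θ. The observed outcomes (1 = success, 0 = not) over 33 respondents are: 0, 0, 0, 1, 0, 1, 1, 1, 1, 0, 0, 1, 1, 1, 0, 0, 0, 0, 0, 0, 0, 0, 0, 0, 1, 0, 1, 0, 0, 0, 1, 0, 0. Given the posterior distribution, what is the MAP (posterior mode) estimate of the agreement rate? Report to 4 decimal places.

The Beta prior is conjugate to a Binomial/Bernoulli likelihood; the update adds successes to α and failures to β.
Posterior: Beta(α+k, β+n−k) = Beta(10.2+11, 7.2+22) = Beta(21.2, 29.2).
Mode of Beta(a,b) for a,b>1 is (a−1)/(a+b−2) = 20.2/48.4 = 0.4174.

0.4174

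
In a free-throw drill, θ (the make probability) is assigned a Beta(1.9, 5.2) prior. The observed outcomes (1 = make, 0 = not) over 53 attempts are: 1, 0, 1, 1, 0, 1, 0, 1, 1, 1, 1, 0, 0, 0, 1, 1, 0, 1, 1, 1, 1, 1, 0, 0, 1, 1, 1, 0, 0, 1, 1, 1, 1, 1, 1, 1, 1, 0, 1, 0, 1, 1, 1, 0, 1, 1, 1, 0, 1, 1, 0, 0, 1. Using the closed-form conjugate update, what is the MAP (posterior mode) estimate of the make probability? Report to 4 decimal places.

0.6351

The Beta prior is conjugate to a Binomial/Bernoulli likelihood; the update adds successes to α and failures to β.
Posterior: Beta(α+k, β+n−k) = Beta(1.9+36, 5.2+17) = Beta(37.9, 22.2).
Mode of Beta(a,b) for a,b>1 is (a−1)/(a+b−2) = 36.9/58.1 = 0.6351.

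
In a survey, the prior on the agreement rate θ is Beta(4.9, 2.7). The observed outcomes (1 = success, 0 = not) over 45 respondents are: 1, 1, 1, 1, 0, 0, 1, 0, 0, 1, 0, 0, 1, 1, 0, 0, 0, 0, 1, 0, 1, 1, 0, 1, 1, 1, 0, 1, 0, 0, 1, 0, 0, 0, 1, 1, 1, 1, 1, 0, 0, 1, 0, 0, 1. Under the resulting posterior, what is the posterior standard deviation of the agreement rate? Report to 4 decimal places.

0.0682

The Beta prior is conjugate to a Binomial/Bernoulli likelihood; the update adds successes to α and failures to β.
Posterior: Beta(α+k, β+n−k) = Beta(4.9+23, 2.7+22) = Beta(27.9, 24.7).
Var = αβ/((α+β)²(α+β+1)) = 27.9·24.7/(52.6²·53.6) = 0.00464692; SD = √0.00464692 = 0.0682.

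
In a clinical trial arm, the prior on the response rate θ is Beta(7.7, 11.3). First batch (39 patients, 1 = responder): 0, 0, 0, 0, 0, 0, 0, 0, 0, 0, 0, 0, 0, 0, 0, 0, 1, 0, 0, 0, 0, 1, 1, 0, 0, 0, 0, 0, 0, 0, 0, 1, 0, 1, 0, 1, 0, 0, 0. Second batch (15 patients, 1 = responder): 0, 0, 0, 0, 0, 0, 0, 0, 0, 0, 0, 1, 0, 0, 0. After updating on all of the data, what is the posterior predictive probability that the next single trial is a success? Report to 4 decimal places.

0.2014

The Beta prior is conjugate to a Binomial/Bernoulli likelihood; the update adds successes to α and failures to β.
After batch 1: Beta(7.7+6, 11.3+33) = Beta(13.7, 44.3).
After batch 2: Beta(13.7+1, 44.3+14) = Beta(14.7, 58.3).
For a single future Bernoulli trial, P(success | data) = α/(α+β) = 0.2014.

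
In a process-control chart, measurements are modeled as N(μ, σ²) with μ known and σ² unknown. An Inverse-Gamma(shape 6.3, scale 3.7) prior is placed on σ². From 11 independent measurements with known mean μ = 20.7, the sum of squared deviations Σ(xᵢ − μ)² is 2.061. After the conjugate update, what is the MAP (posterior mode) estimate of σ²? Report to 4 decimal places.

With known mean μ and an Inverse-Gamma(α, β) prior on σ², the Normal likelihood is conjugate: posterior is Inv-Gamma(α + n/2, β + Σ(xᵢ−μ)²/2).
Posterior: Inv-Gamma(6.3 + 11/2, 3.7 + 2.061/2) = Inv-Gamma(11.80, 4.7305).
Mode = β/(α+1) = 4.7305/12.80 = 0.3696.

0.3696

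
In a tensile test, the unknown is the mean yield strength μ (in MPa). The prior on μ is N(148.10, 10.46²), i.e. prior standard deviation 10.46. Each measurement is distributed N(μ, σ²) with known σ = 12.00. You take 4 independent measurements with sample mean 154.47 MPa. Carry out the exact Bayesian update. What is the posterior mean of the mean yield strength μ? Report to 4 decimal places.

For Normal data with known variance σ², a Normal(μ₀, σ₀²) prior on μ is conjugate. Posterior precision = 1/σ₀² + n/σ²; posterior mean is the precision-weighted average of μ₀ and x̄.
n·x̄ = 4·154.47 = 617.88.
σ₀² = 10.46² = 109.4116, σ² = 12.00² = 144; σ² + n·σ₀² = 144 + 4·109.4116 = 581.6464.
Posterior mean = (μ₀/σ₀² + n·x̄/σ²)/(1/σ₀² + n/σ²) = (σ²·μ₀ + σ₀²·n·x̄)/(σ² + n·σ₀²) = (144·148.10 + 109.4116·617.88)/581.6464 = 88929.639408/581.6464 = 152.8930.

152.8930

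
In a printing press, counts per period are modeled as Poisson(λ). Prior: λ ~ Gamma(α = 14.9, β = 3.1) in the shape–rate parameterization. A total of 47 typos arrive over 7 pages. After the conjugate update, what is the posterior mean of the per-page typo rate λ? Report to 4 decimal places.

With a Gamma(shape α, rate β) prior, the Poisson likelihood is conjugate: the posterior is Gamma(α + ΣXᵢ, β + n).
Posterior: Gamma(α+S, β+n) = Gamma(14.9+47, 3.1+7) = Gamma(61.9, 10.1).
Posterior mean = α/β = 61.9/10.1 = 6.1287.

6.1287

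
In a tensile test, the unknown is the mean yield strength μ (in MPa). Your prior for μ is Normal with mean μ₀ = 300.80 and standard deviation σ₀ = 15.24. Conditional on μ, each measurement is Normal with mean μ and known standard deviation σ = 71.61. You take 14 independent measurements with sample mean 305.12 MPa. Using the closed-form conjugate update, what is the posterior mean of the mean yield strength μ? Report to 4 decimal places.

302.4763

For Normal data with known variance σ², a Normal(μ₀, σ₀²) prior on μ is conjugate. Posterior precision = 1/σ₀² + n/σ²; posterior mean is the precision-weighted average of μ₀ and x̄.
n·x̄ = 14·305.12 = 4271.68.
σ₀² = 15.24² = 232.2576, σ² = 71.61² = 5127.9921; σ² + n·σ₀² = 5127.9921 + 14·232.2576 = 8379.5985.
Posterior mean = (μ₀/σ₀² + n·x̄/σ²)/(1/σ₀² + n/σ²) = (σ²·μ₀ + σ₀²·n·x̄)/(σ² + n·σ₀²) = (5127.9921·300.80 + 232.2576·4271.68)/8379.5985 = 2534630.168448/8379.5985 = 302.4763.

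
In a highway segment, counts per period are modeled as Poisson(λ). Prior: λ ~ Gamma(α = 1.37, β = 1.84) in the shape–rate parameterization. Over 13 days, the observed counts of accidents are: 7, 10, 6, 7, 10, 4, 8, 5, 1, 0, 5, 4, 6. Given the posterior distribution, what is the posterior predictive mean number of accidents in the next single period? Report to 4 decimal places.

With a Gamma(shape α, rate β) prior, the Poisson likelihood is conjugate: the posterior is Gamma(α + ΣXᵢ, β + n).
Sum of counts S = 73 over n = 13 days.
Posterior: Gamma(α+S, β+n) = Gamma(1.37+73, 1.84+13) = Gamma(74.37, 14.84).
The predictive distribution for one future period is NegBinom with mean α/β = 5.0115.

5.0115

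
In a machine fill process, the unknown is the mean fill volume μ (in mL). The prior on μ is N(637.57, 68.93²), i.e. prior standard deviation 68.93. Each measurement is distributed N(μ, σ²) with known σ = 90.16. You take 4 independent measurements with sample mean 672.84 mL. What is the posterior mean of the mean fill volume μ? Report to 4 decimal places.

662.2739

For Normal data with known variance σ², a Normal(μ₀, σ₀²) prior on μ is conjugate. Posterior precision = 1/σ₀² + n/σ²; posterior mean is the precision-weighted average of μ₀ and x̄.
n·x̄ = 4·672.84 = 2691.36.
σ₀² = 68.93² = 4751.3449, σ² = 90.16² = 8128.8256; σ² + n·σ₀² = 8128.8256 + 4·4751.3449 = 27134.2052.
Posterior mean = (μ₀/σ₀² + n·x̄/σ²)/(1/σ₀² + n/σ²) = (σ²·μ₀ + σ₀²·n·x̄)/(σ² + n·σ₀²) = (8128.8256·637.57 + 4751.3449·2691.36)/27134.2052 = 17970274.947856/27134.2052 = 662.2739.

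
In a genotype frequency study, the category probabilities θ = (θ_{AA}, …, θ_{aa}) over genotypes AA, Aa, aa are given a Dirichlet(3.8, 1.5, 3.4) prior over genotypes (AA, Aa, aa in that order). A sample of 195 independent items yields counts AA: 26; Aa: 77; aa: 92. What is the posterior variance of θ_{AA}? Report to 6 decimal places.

0.000610

The Dirichlet prior is conjugate to the Multinomial likelihood: each posterior αⱼ = prior αⱼ + observed count nⱼ.
Posterior concentration: (29.8, 78.5, 95.4), total = 203.7.
Var[θ_j] = α_j(Σα−α_j)/((Σα)²(Σα+1)) = 29.8·173.9/(203.7²·204.7) = 0.000610.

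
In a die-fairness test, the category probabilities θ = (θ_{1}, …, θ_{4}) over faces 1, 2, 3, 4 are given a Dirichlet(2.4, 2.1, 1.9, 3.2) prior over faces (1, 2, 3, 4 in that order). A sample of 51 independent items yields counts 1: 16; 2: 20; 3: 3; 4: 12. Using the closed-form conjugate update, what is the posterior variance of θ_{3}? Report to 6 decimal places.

The Dirichlet prior is conjugate to the Multinomial likelihood: each posterior αⱼ = prior αⱼ + observed count nⱼ.
Posterior concentration: (18.4, 22.1, 4.9, 15.2), total = 60.6.
Var[θ_j] = α_j(Σα−α_j)/((Σα)²(Σα+1)) = 4.9·55.7/(60.6²·61.6) = 0.001206.

0.001206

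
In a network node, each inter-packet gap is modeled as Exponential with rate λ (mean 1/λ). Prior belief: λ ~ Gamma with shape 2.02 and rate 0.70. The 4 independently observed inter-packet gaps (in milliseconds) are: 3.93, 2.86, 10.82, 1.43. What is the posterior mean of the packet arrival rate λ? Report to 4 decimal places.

0.3050

With a Gamma(shape α, rate β) prior on the exponential rate λ, the posterior after n observations with total T = Σxᵢ is Gamma(α+n, β+T).
Sum of observations T = 19.04 milliseconds; n = 4.
Posterior: Gamma(2.02+4, 0.70+19.04) = Gamma(6.02, 19.74).
Posterior mean of λ = α/β = 6.02/19.74 = 0.3050.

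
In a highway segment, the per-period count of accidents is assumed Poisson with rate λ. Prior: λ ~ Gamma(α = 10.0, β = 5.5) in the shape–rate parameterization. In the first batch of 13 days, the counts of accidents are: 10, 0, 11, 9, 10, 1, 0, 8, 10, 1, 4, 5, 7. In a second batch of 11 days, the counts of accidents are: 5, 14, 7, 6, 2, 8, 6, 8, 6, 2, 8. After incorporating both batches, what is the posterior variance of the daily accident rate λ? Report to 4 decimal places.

With a Gamma(shape α, rate β) prior, the Poisson likelihood is conjugate: the posterior is Gamma(α + ΣXᵢ, β + n).
Batch 1: sum of counts S = 76 over n = 13 days.
After batch 1: Gamma(α+S, β+n) = Gamma(10.0+76, 5.5+13) = Gamma(86.0, 18.5).
Batch 2: sum of counts S = 72 over n = 11 days.
After batch 2: Gamma(α+S, β+n) = Gamma(86.0+72, 18.5+11) = Gamma(158.0, 29.5).
Var = α/β² = 158.0/29.5² = 0.1816.

0.1816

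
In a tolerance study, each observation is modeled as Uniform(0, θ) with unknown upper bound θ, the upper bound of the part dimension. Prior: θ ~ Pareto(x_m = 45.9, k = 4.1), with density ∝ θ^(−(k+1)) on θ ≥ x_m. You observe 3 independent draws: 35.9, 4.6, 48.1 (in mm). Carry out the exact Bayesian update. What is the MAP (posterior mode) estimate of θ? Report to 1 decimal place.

A Pareto(scale x_m, shape k) prior on the upper bound θ of Uniform(0, θ) is conjugate: posterior is Pareto(max(x_m, max xᵢ), k + n).
Sample maximum = 48.1; prior scale x_m = 45.9 → posterior scale = max = 48.1.
Posterior shape = 4.1 + 3 = 7.1.
The Pareto density is decreasing on [x_m, ∞), so the mode is x_m = 48.1.

48.1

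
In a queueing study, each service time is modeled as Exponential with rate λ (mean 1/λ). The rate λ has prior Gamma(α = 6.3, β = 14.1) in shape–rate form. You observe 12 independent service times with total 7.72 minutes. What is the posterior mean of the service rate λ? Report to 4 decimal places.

With a Gamma(shape α, rate β) prior on the exponential rate λ, the posterior after n observations with total T = Σxᵢ is Gamma(α+n, β+T).
Posterior: Gamma(6.3+12, 14.1+7.72) = Gamma(18.3, 21.82).
Posterior mean of λ = α/β = 18.3/21.82 = 0.8387.

0.8387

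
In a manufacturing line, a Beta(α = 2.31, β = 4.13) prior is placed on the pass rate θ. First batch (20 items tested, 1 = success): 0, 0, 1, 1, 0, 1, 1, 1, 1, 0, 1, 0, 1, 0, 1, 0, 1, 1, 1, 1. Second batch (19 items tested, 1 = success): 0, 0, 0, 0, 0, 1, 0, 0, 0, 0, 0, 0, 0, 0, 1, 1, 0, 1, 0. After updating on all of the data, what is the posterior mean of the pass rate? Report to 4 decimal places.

0.4250

The Beta prior is conjugate to a Binomial/Bernoulli likelihood; the update adds successes to α and failures to β.
After batch 1: Beta(2.31+13, 4.13+7) = Beta(15.31, 11.13).
After batch 2: Beta(15.31+4, 11.13+15) = Beta(19.31, 26.13).
Posterior mean = α/(α+β) = 19.31/45.44 = 0.4250.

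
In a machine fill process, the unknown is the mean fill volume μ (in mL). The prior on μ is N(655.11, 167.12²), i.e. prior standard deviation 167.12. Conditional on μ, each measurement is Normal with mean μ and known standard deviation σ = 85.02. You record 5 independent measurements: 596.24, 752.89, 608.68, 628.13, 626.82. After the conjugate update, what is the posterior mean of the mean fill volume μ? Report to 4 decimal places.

For Normal data with known variance σ², a Normal(μ₀, σ₀²) prior on μ is conjugate. Posterior precision = 1/σ₀² + n/σ²; posterior mean is the precision-weighted average of μ₀ and x̄.
Σxᵢ = 596.24 + 752.89 + 608.68 + 628.13 + 626.82 = 3212.76, so n·x̄ = 3212.76.
σ₀² = 167.12² = 27929.0944, σ² = 85.02² = 7228.4004; σ² + n·σ₀² = 7228.4004 + 5·27929.0944 = 146873.8724.
Posterior mean = (μ₀/σ₀² + n·x̄/σ²)/(1/σ₀² + n/σ²) = (σ²·μ₀ + σ₀²·n·x̄)/(σ² + n·σ₀²) = (7228.4004·655.11 + 27929.0944·3212.76)/146873.8724 = 94464874.710588/146873.8724 = 643.1700.

643.1700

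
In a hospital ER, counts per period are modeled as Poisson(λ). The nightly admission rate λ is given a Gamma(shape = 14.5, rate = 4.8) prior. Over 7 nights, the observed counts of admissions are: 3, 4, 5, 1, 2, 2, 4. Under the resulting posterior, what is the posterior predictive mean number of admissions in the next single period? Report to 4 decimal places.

With a Gamma(shape α, rate β) prior, the Poisson likelihood is conjugate: the posterior is Gamma(α + ΣXᵢ, β + n).
Sum of counts S = 21 over n = 7 nights.
Posterior: Gamma(α+S, β+n) = Gamma(14.5+21, 4.8+7) = Gamma(35.5, 11.8).
The predictive distribution for one future period is NegBinom with mean α/β = 3.0085.

3.0085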